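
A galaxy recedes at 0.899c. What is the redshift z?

β = 0.899
(1+β)/(1-β) = 1.899/0.101 = 18.80
√(18.80) = 4.336
z = 4.336 - 1 = 3.336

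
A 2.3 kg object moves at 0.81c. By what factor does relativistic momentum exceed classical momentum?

p_rel = γmv, p_class = mv
Ratio = γ = 1/√(1 - 0.81²) = 1.705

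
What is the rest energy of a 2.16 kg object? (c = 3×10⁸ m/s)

c² = (3×10⁸)² = 9.000×10¹⁶ m²/s²
E₀ = mc² = 2.16 × 9.000×10¹⁶ = 1.944×10¹⁷ J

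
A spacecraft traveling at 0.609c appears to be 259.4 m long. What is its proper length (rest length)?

Contracted length L = 259.4 m
γ = 1/√(1 - 0.609²) = 1.26076
L₀ = γL = 1.26076 × 259.4 = 327.0 m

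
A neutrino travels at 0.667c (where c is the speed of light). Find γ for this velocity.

v/c = 0.667, so (v/c)² = 0.444889
1 - (v/c)² = 0.555111
γ = 1/√(0.555111) = 1.342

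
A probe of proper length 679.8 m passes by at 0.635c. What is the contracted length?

Proper length L₀ = 679.8 m
γ = 1/√(1 - 0.635²) = 1.29448
L = L₀/γ = 679.8/1.29448 = 525.2 m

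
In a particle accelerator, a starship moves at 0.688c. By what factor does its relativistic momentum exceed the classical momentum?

p_rel = γmv, p_class = mv
Ratio = γ = 1/√(1 - 0.688²)
= 1/√(0.526656) = 1.378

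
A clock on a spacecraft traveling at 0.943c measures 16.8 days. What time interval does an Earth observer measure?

Proper time Δt₀ = 16.8 days
γ = 1/√(1 - 0.943²) = 3.005
Δt = γΔt₀ = 3.005 × 16.8 = 50.48 days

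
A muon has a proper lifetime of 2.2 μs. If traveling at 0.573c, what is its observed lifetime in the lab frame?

Proper lifetime τ₀ = 2.2 μs
γ = 1/√(1 - 0.573²) = 1.220
τ = γτ₀ = 1.220 × 2.2 μs = 2.684 μs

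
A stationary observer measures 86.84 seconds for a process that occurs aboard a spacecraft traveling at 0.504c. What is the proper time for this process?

Dilated time Δt = 86.84 seconds
γ = 1/√(1 - 0.504²) = 1.1578
Δt₀ = Δt/γ = 86.84/1.1578 = 75.00 seconds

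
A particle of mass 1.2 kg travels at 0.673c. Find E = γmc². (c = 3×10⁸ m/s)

γ = 1/√(1 - 0.673²) = 1.352
mc² = 1.2 × (3×10⁸)² = 1.080×10¹⁷ J
E = γmc² = 1.352 × 1.080×10¹⁷ = 1.460×10¹⁷ J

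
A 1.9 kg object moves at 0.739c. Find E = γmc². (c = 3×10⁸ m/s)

γ = 1/√(1 - 0.739²) = 1.484
mc² = 1.9 × (3×10⁸)² = 1.710×10¹⁷ J
E = γmc² = 1.484 × 1.710×10¹⁷ = 2.538×10¹⁷ J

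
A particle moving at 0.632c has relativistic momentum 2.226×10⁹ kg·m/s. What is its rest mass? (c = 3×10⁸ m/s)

γ = 1/√(1 - 0.632²) = 1.290375
v = 0.632 × 3×10⁸ = 1.896×10⁸ m/s
m = p/(γv) = 2.226×10⁹/(1.290375 × 1.896×10⁸) = 9.099 kg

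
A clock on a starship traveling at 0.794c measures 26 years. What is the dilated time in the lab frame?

Proper time Δt₀ = 26 years
γ = 1/√(1 - 0.794²) = 1.645
Δt = γΔt₀ = 1.645 × 26 = 42.77 years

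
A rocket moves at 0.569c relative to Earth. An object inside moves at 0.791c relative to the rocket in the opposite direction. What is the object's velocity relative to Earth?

Object's velocity in rocket frame is u' = -0.791c
u = (u' + v)/(1 + u'v/c²) = (v - 0.791)/(1 - 0.791·v/c²)
Numerator: 0.569 - 0.791 = -0.222
Denominator: 1 - 0.450079 = 0.549921
u = -0.222/0.549921 = -0.4037c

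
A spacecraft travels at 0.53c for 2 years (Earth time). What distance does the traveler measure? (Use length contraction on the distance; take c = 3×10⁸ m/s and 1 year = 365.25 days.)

Earth distance: d = v × t = 0.53c × 2 yr = 1.0035×10¹⁶ m
γ = 1.1792
d' = d/γ = 1.0035×10¹⁶/1.1792 = 8.510×10¹⁵ m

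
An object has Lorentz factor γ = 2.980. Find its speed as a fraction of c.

From γ = 1/√(1 - v²/c²):
1/γ² = 1/2.980² = 0.1126
v²/c² = 1 - 0.1126 = 0.8874
v/c = √(0.8874) = 0.9420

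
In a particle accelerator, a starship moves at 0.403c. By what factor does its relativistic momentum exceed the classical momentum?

p_rel = γmv, p_class = mv
Ratio = γ = 1/√(1 - 0.403²)
= 1/√(0.837591) = 1.093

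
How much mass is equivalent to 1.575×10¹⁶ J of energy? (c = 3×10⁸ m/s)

From E = mc², we get m = E/c²
c² = (3×10⁸)² = 9×10¹⁶ m²/s²
m = 1.575×10¹⁶ / 9×10¹⁶ = 0.1750 kg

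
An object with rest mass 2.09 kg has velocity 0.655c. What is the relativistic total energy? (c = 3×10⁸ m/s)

γ = 1/√(1 - 0.655²) = 1.323
mc² = 2.09 × (3×10⁸)² = 1.881×10¹⁷ J
E = γmc² = 1.323 × 1.881×10¹⁷ = 2.489×10¹⁷ J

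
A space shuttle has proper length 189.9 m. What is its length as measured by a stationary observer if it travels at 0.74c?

Proper length L₀ = 189.9 m
γ = 1/√(1 - 0.74²) = 1.487
L = L₀/γ = 189.9/1.487 = 127.7 m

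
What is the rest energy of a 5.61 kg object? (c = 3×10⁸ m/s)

c² = (3×10⁸)² = 9.000×10¹⁶ m²/s²
E₀ = mc² = 5.61 × 9.000×10¹⁶ = 5.049×10¹⁷ J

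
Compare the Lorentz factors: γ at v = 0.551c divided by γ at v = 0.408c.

γ₁ = 1/√(1 - 0.551²) = 1.198
γ₂ = 1/√(1 - 0.408²) = 1.095
γ₁/γ₂ = 1.198/1.095 = 1.094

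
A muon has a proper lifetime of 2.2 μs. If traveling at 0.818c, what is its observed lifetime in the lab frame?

Proper lifetime τ₀ = 2.2 μs
γ = 1/√(1 - 0.818²) = 1.7385
τ = γτ₀ = 1.7385 × 2.2 μs = 3.825 μs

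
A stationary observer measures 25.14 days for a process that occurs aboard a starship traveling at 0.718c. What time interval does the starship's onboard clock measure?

Dilated time Δt = 25.14 days
γ = 1/√(1 - 0.718²) = 1.4367
Δt₀ = Δt/γ = 25.14/1.4367 = 17.50 days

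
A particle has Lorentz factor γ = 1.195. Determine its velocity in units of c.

From γ = 1/√(1 - v²/c²):
1/γ² = 1/1.195² = 0.70027
v²/c² = 1 - 0.70027 = 0.29973
v/c = √(0.29973) = 0.5475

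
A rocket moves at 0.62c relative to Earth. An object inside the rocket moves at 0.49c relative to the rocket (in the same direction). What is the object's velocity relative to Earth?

u = (u' + v)/(1 + u'v/c²)
Numerator: 0.49 + 0.62 = 1.11
Denominator: 1 + 0.3038 = 1.3038
u = 1.11/1.3038 = 0.8514c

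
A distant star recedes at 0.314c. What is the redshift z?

β = 0.314
(1+β)/(1-β) = 1.314/0.686 = 1.915
√(1.915) = 1.384
z = 1.384 - 1 = 0.3840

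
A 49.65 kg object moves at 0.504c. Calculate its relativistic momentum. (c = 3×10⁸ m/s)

γ = 1/√(1 - 0.504²) = 1.1578
v = 0.504 × 3×10⁸ = 1.512×10⁸ m/s
p = γmv = 1.1578 × 49.65 × 1.512×10⁸ = 8.692×10⁹ kg·m/s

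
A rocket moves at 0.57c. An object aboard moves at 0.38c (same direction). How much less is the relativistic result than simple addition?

Classical: u' + v = 0.38 + 0.57 = 0.95c
Relativistic: u = (0.38 + 0.57)/(1 + 0.2166) = 0.95/1.2166 = 0.7809c
Difference: 0.95 - 0.7809 = 0.1691c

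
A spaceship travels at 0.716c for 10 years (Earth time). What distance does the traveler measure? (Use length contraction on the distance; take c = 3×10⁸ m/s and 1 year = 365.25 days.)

Earth distance: d = v × t = 0.716c × 10 yr = 6.7786×10¹⁶ m
γ = 1.4325
d' = d/γ = 6.7786×10¹⁶/1.4325 = 4.732×10¹⁶ m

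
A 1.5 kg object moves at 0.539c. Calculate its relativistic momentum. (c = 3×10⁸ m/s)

γ = 1/√(1 - 0.539²) = 1.1872
v = 0.539 × 3×10⁸ = 1.617×10⁸ m/s
p = γmv = 1.1872 × 1.5 × 1.617×10⁸ = 2.880×10⁸ kg·m/s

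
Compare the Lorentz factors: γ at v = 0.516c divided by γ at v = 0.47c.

γ₁ = 1/√(1 - 0.516²) = 1.167
γ₂ = 1/√(1 - 0.47²) = 1.133
γ₁/γ₂ = 1.167/1.133 = 1.030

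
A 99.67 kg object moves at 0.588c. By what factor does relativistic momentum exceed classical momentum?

p_rel = γmv, p_class = mv
Ratio = γ = 1/√(1 - 0.588²) = 1.236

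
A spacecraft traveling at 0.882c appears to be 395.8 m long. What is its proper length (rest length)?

Contracted length L = 395.8 m
γ = 1/√(1 - 0.882²) = 2.122
L₀ = γL = 2.122 × 395.8 = 839.9 m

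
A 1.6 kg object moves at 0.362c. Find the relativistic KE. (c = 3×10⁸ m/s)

γ = 1/√(1 - 0.362²) = 1.07276
γ - 1 = 0.07276
KE = (γ-1)mc² = 0.07276 × 1.6 × (3×10⁸)² = 1.048×10¹⁶ J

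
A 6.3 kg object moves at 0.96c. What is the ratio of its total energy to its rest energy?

E = γmc², E₀ = mc²
E/E₀ = γ = 1/√(1 - 0.96²) = 3.571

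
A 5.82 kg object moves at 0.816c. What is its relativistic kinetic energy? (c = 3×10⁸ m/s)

γ = 1/√(1 - 0.816²) = 1.7299
γ - 1 = 0.7299
KE = (γ-1)mc² = 0.7299 × 5.82 × (3×10⁸)² = 3.823×10¹⁷ J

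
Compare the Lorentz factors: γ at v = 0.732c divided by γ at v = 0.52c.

γ₁ = 1/√(1 - 0.732²) = 1.468
γ₂ = 1/√(1 - 0.52²) = 1.171
γ₁/γ₂ = 1.468/1.171 = 1.254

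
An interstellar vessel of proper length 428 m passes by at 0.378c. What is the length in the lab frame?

Proper length L₀ = 428 m
γ = 1/√(1 - 0.378²) = 1.08014
L = L₀/γ = 428/1.08014 = 396.2 m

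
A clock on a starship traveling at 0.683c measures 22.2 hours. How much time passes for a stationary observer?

Proper time Δt₀ = 22.2 hours
γ = 1/√(1 - 0.683²) = 1.369
Δt = γΔt₀ = 1.369 × 22.2 = 30.39 hours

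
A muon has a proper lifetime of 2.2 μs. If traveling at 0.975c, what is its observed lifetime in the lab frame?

Proper lifetime τ₀ = 2.2 μs
γ = 1/√(1 - 0.975²) = 4.5004
τ = γτ₀ = 4.5004 × 2.2 μs = 9.901 μs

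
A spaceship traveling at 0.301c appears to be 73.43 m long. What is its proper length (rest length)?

Contracted length L = 73.43 m
γ = 1/√(1 - 0.301²) = 1.0486
L₀ = γL = 1.0486 × 73.43 = 77.00 m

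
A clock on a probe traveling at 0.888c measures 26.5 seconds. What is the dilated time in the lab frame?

Proper time Δt₀ = 26.5 seconds
γ = 1/√(1 - 0.888²) = 2.1747
Δt = γΔt₀ = 2.1747 × 26.5 = 57.63 seconds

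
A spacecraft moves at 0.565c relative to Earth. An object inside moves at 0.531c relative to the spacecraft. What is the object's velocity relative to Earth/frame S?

u = (u' + v)/(1 + u'v/c²)
Numerator: 0.531 + 0.565 = 1.096
Denominator: 1 + 0.300015 = 1.300015
u = 1.096/1.300015 = 0.8431c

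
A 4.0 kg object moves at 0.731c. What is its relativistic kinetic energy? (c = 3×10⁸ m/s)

γ = 1/√(1 - 0.731²) = 1.4655
γ - 1 = 0.4655
KE = (γ-1)mc² = 0.4655 × 4.0 × (3×10⁸)² = 1.676×10¹⁷ J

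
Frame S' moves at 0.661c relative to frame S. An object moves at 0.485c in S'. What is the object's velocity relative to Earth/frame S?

u = (u' + v)/(1 + u'v/c²)
Numerator: 0.485 + 0.661 = 1.146
Denominator: 1 + 0.320585 = 1.320585
u = 1.146/1.320585 = 0.8678c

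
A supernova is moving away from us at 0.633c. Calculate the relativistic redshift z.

β = 0.633
(1+β)/(1-β) = 1.633/0.367 = 4.4496
√(4.4496) = 2.109
z = 2.109 - 1 = 1.109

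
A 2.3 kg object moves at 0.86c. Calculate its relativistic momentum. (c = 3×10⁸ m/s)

γ = 1/√(1 - 0.86²) = 1.960
v = 0.86 × 3×10⁸ = 2.580×10⁸ m/s
p = γmv = 1.960 × 2.3 × 2.580×10⁸ = 1.163×10⁹ kg·m/s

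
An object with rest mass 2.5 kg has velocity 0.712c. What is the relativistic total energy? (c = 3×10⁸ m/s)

γ = 1/√(1 - 0.712²) = 1.424
mc² = 2.5 × (3×10⁸)² = 2.250×10¹⁷ J
E = γmc² = 1.424 × 2.250×10¹⁷ = 3.204×10¹⁷ J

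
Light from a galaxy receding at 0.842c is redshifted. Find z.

β = 0.842
(1+β)/(1-β) = 1.842/0.158 = 11.658
√(11.658) = 3.414
z = 3.414 - 1 = 2.414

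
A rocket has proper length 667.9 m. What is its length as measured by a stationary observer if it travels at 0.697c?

Proper length L₀ = 667.9 m
γ = 1/√(1 - 0.697²) = 1.3946
L = L₀/γ = 667.9/1.3946 = 478.9 m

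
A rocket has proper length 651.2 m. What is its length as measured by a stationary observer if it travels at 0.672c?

Proper length L₀ = 651.2 m
γ = 1/√(1 - 0.672²) = 1.35035
L = L₀/γ = 651.2/1.35035 = 482.2 m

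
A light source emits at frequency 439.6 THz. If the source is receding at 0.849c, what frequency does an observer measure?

β = v/c = 0.849
(1-β)/(1+β) = 0.151/1.849 = 0.08167
Doppler factor = √(0.08167) = 0.2858
f_obs = 439.6 × 0.2858 = 125.6 THz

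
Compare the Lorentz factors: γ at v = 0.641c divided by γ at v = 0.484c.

γ₁ = 1/√(1 - 0.641²) = 1.303
γ₂ = 1/√(1 - 0.484²) = 1.143
γ₁/γ₂ = 1.303/1.143 = 1.140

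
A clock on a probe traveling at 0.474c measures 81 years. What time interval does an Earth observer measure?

Proper time Δt₀ = 81 years
γ = 1/√(1 - 0.474²) = 1.1357
Δt = γΔt₀ = 1.1357 × 81 = 91.99 years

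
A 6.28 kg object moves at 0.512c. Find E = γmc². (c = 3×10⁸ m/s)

γ = 1/√(1 - 0.512²) = 1.1642
mc² = 6.28 × (3×10⁸)² = 5.652×10¹⁷ J
E = γmc² = 1.1642 × 5.652×10¹⁷ = 6.580×10¹⁷ J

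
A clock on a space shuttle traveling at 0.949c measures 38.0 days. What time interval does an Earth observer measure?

Proper time Δt₀ = 38.0 days
γ = 1/√(1 - 0.949²) = 3.172
Δt = γΔt₀ = 3.172 × 38.0 = 120.5 days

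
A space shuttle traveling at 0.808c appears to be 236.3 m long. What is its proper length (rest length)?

Contracted length L = 236.3 m
γ = 1/√(1 - 0.808²) = 1.6973
L₀ = γL = 1.6973 × 236.3 = 401.1 m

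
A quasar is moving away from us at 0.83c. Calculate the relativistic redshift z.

β = 0.83
(1+β)/(1-β) = 1.83/0.17 = 10.765
√(10.765) = 3.281
z = 3.281 - 1 = 2.281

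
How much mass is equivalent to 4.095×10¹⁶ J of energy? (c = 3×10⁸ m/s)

From E = mc², we get m = E/c²
c² = (3×10⁸)² = 9×10¹⁶ m²/s²
m = 4.095×10¹⁶ / 9×10¹⁶ = 0.4550 kg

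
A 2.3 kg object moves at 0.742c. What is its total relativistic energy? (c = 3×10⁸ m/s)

γ = 1/√(1 - 0.742²) = 1.492
mc² = 2.3 × (3×10⁸)² = 2.070×10¹⁷ J
E = γmc² = 1.492 × 2.070×10¹⁷ = 3.088×10¹⁷ J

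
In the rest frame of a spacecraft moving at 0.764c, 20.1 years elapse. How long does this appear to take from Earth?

Proper time Δt₀ = 20.1 years
γ = 1/√(1 - 0.764²) = 1.5499
Δt = γΔt₀ = 1.5499 × 20.1 = 31.15 years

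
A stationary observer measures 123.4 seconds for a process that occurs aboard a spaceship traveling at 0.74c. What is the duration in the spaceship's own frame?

Dilated time Δt = 123.4 seconds
γ = 1/√(1 - 0.74²) = 1.4868
Δt₀ = Δt/γ = 123.4/1.4868 = 83.00 seconds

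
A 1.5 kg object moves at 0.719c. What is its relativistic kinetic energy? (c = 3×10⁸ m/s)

γ = 1/√(1 - 0.719²) = 1.4388
γ - 1 = 0.4388
KE = (γ-1)mc² = 0.4388 × 1.5 × (3×10⁸)² = 5.924×10¹⁶ J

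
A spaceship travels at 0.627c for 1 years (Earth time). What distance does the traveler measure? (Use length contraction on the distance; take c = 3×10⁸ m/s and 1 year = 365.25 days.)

Earth distance: d = v × t = 0.627c × 1 yr = 5.9360×10¹⁵ m
γ = 1.2837
d' = d/γ = 5.9360×10¹⁵/1.2837 = 4.624×10¹⁵ m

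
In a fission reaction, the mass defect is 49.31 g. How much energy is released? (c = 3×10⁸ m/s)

Convert mass defect: Δm = 49.31 g = 0.04931 kg
E = Δm·c² = 0.04931 × (3×10⁸)²
= 0.04931 × 9×10¹⁶ = 4.438×10¹⁵ J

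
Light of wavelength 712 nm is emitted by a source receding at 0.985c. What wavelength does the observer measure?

β = 0.985
Wavelength Doppler factor = √(1.985/0.015) = √(132.333) = 11.504
λ_obs = 712 × 11.504 = 8191 nm (redshift)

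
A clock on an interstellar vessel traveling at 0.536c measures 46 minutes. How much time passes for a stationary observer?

Proper time Δt₀ = 46 minutes
γ = 1/√(1 - 0.536²) = 1.1845
Δt = γΔt₀ = 1.1845 × 46 = 54.49 minutes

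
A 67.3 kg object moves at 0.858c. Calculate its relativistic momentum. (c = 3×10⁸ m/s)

γ = 1/√(1 - 0.858²) = 1.947
v = 0.858 × 3×10⁸ = 2.574×10⁸ m/s
p = γmv = 1.947 × 67.3 × 2.574×10⁸ = 3.373×10¹⁰ kg·m/s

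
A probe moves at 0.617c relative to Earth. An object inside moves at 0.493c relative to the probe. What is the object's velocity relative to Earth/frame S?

u = (u' + v)/(1 + u'v/c²)
Numerator: 0.493 + 0.617 = 1.11
Denominator: 1 + 0.304181 = 1.304181
u = 1.11/1.304181 = 0.8511c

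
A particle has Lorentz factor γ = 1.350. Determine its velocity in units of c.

From γ = 1/√(1 - v²/c²):
1/γ² = 1/1.350² = 0.5487
v²/c² = 1 - 0.5487 = 0.4513
v/c = √(0.4513) = 0.6718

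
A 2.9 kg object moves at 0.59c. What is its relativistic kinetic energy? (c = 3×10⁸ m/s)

γ = 1/√(1 - 0.59²) = 1.23854
γ - 1 = 0.23854
KE = (γ-1)mc² = 0.23854 × 2.9 × (3×10⁸)² = 6.226×10¹⁶ J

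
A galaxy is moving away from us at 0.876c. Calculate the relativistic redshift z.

β = 0.876
(1+β)/(1-β) = 1.876/0.124 = 15.13
√(15.13) = 3.890
z = 3.890 - 1 = 2.890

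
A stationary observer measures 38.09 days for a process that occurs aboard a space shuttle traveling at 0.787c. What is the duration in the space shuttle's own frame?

Dilated time Δt = 38.09 days
γ = 1/√(1 - 0.787²) = 1.621
Δt₀ = Δt/γ = 38.09/1.621 = 23.50 days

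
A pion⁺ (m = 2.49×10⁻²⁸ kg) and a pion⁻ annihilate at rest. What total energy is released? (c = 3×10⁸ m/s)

Both particles have the same rest mass, so total mass = 2m
E = 2m·c² = 2 × 2.49×10⁻²⁸ × (3×10⁸)²
= 2 × 2.49×10⁻²⁸ × 9×10¹⁶
= 4.482×10⁻¹¹ J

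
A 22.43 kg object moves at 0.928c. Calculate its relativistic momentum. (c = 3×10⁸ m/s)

γ = 1/√(1 - 0.928²) = 2.684
v = 0.928 × 3×10⁸ = 2.784×10⁸ m/s
p = γmv = 2.684 × 22.43 × 2.784×10⁸ = 1.676×10¹⁰ kg·m/s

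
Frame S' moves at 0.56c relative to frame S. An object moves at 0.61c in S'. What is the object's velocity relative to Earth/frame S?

u = (u' + v)/(1 + u'v/c²)
Numerator: 0.61 + 0.56 = 1.17
Denominator: 1 + 0.3416 = 1.3416
u = 1.17/1.3416 = 0.8721c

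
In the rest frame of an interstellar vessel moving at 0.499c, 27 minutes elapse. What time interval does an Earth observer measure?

Proper time Δt₀ = 27 minutes
γ = 1/√(1 - 0.499²) = 1.154
Δt = γΔt₀ = 1.154 × 27 = 31.16 minutes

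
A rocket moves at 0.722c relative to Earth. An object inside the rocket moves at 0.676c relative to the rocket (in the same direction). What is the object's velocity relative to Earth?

u = (u' + v)/(1 + u'v/c²)
Numerator: 0.676 + 0.722 = 1.398
Denominator: 1 + 0.488072 = 1.488072
u = 1.398/1.488072 = 0.9395c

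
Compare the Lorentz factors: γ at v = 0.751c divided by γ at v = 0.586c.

γ₁ = 1/√(1 - 0.751²) = 1.514
γ₂ = 1/√(1 - 0.586²) = 1.234
γ₁/γ₂ = 1.514/1.234 = 1.227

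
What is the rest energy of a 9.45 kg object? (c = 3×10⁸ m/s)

c² = (3×10⁸)² = 9.000×10¹⁶ m²/s²
E₀ = mc² = 9.45 × 9.000×10¹⁶ = 8.505×10¹⁷ J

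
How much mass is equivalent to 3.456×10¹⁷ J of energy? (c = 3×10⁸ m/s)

From E = mc², we get m = E/c²
c² = (3×10⁸)² = 9×10¹⁶ m²/s²
m = 3.456×10¹⁷ / 9×10¹⁶ = 3.840 kg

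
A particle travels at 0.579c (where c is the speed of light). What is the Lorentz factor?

v/c = 0.579, so (v/c)² = 0.335241
1 - (v/c)² = 0.664759
γ = 1/√(0.664759) = 1.227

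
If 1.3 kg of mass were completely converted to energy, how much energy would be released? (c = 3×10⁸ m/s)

Using E = mc²:
c² = (3×10⁸)² = 9×10¹⁶ m²/s²
E = 1.3 × 9×10¹⁶ = 1.170×10¹⁷ J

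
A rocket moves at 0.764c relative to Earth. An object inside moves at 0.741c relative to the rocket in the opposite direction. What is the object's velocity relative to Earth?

Object's velocity in rocket frame is u' = -0.741c
u = (u' + v)/(1 + u'v/c²) = (v - 0.741)/(1 - 0.741·v/c²)
Numerator: 0.764 - 0.741 = 0.023
Denominator: 1 - 0.566124 = 0.433876
u = 0.023/0.433876 = 0.05301c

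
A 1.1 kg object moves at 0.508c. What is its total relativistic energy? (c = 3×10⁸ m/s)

γ = 1/√(1 - 0.508²) = 1.161
mc² = 1.1 × (3×10⁸)² = 9.900×10¹⁶ J
E = γmc² = 1.161 × 9.900×10¹⁶ = 1.149×10¹⁷ J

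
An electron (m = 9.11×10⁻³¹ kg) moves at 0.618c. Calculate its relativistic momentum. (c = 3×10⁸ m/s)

γ = 1/√(1 - 0.618²) = 1.272
v = 0.618 × 3×10⁸ = 1.854×10⁸ m/s
p = γmv = 1.272 × 9.11×10⁻³¹ × 1.854×10⁸ = 2.148×10⁻²² kg·m/s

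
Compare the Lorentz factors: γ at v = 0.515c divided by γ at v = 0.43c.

γ₁ = 1/√(1 - 0.515²) = 1.167
γ₂ = 1/√(1 - 0.43²) = 1.108
γ₁/γ₂ = 1.167/1.108 = 1.053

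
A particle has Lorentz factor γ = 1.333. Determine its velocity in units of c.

From γ = 1/√(1 - v²/c²):
1/γ² = 1/1.333² = 0.5628
v²/c² = 1 - 0.5628 = 0.4372
v/c = √(0.4372) = 0.6612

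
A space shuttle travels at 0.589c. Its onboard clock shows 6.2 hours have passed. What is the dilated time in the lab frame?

Proper time Δt₀ = 6.2 hours
γ = 1/√(1 - 0.589²) = 1.2374
Δt = γΔt₀ = 1.2374 × 6.2 = 7.672 hours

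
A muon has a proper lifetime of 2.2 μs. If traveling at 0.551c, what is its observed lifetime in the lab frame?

Proper lifetime τ₀ = 2.2 μs
γ = 1/√(1 - 0.551²) = 1.198
τ = γτ₀ = 1.198 × 2.2 μs = 2.636 μs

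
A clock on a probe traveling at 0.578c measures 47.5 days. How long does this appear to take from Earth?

Proper time Δt₀ = 47.5 days
γ = 1/√(1 - 0.578²) = 1.2254
Δt = γΔt₀ = 1.2254 × 47.5 = 58.21 days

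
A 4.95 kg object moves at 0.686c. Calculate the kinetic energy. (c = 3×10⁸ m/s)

γ = 1/√(1 - 0.686²) = 1.3744
γ - 1 = 0.3744
KE = (γ-1)mc² = 0.3744 × 4.95 × (3×10⁸)² = 1.668×10¹⁷ J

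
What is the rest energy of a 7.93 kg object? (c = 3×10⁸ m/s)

c² = (3×10⁸)² = 9.000×10¹⁶ m²/s²
E₀ = mc² = 7.93 × 9.000×10¹⁶ = 7.137×10¹⁷ J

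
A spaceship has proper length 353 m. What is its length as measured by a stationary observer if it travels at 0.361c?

Proper length L₀ = 353 m
γ = 1/√(1 - 0.361²) = 1.0723
L = L₀/γ = 353/1.0723 = 329.2 m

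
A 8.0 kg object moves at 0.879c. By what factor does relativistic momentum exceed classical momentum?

p_rel = γmv, p_class = mv
Ratio = γ = 1/√(1 - 0.879²) = 2.097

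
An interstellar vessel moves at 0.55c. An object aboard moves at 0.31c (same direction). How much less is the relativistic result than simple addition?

Classical: u' + v = 0.31 + 0.55 = 0.86c
Relativistic: u = (0.31 + 0.55)/(1 + 0.1705) = 0.86/1.1705 = 0.7347c
Difference: 0.86 - 0.7347 = 0.1253c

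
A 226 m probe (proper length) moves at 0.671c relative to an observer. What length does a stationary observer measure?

Proper length L₀ = 226 m
γ = 1/√(1 - 0.671²) = 1.3487
L = L₀/γ = 226/1.3487 = 167.6 m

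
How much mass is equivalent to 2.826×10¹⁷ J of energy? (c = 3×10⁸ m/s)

From E = mc², we get m = E/c²
c² = (3×10⁸)² = 9×10¹⁶ m²/s²
m = 2.826×10¹⁷ / 9×10¹⁶ = 3.140 kg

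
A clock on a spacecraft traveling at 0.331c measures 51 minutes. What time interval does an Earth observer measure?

Proper time Δt₀ = 51 minutes
γ = 1/√(1 - 0.331²) = 1.05974
Δt = γΔt₀ = 1.05974 × 51 = 54.05 minutes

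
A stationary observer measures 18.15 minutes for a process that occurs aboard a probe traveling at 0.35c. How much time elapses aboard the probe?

Dilated time Δt = 18.15 minutes
γ = 1/√(1 - 0.35²) = 1.0675
Δt₀ = Δt/γ = 18.15/1.0675 = 17.00 minutes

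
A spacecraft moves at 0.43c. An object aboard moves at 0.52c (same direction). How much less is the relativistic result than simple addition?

Classical: u' + v = 0.52 + 0.43 = 0.95c
Relativistic: u = (0.52 + 0.43)/(1 + 0.2236) = 0.95/1.2236 = 0.7764c
Difference: 0.95 - 0.7764 = 0.1736c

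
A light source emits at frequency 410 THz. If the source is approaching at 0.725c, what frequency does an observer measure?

β = v/c = 0.725
(1+β)/(1-β) = 1.725/0.275 = 6.273
Doppler factor = √(6.273) = 2.505
f_obs = 410 × 2.505 = 1027 THz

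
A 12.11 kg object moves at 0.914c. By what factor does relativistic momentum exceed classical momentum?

p_rel = γmv, p_class = mv
Ratio = γ = 1/√(1 - 0.914²) = 2.465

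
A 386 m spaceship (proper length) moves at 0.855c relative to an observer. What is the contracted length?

Proper length L₀ = 386 m
γ = 1/√(1 - 0.855²) = 1.928
L = L₀/γ = 386/1.928 = 200.2 m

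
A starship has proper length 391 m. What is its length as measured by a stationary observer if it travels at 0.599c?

Proper length L₀ = 391 m
γ = 1/√(1 - 0.599²) = 1.249
L = L₀/γ = 391/1.249 = 313.1 m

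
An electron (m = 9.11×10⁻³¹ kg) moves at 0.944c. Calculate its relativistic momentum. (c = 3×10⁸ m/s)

γ = 1/√(1 - 0.944²) = 3.0308
v = 0.944 × 3×10⁸ = 2.832×10⁸ m/s
p = γmv = 3.0308 × 9.11×10⁻³¹ × 2.832×10⁸ = 7.819×10⁻²² kg·m/s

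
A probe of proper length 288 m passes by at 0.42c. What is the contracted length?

Proper length L₀ = 288 m
γ = 1/√(1 - 0.42²) = 1.1019
L = L₀/γ = 288/1.1019 = 261.4 m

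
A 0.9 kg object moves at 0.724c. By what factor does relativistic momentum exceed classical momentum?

p_rel = γmv, p_class = mv
Ratio = γ = 1/√(1 - 0.724²) = 1.450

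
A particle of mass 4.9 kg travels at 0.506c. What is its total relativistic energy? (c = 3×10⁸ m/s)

γ = 1/√(1 - 0.506²) = 1.1594
mc² = 4.9 × (3×10⁸)² = 4.410×10¹⁷ J
E = γmc² = 1.1594 × 4.410×10¹⁷ = 5.113×10¹⁷ J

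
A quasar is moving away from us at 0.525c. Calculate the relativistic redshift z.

β = 0.525
(1+β)/(1-β) = 1.525/0.475 = 3.2105
√(3.2105) = 1.7918
z = 1.7918 - 1 = 0.7918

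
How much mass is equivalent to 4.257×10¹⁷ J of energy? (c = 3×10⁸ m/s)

From E = mc², we get m = E/c²
c² = (3×10⁸)² = 9×10¹⁶ m²/s²
m = 4.257×10¹⁷ / 9×10¹⁶ = 4.730 kg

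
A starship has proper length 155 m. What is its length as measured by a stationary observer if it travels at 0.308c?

Proper length L₀ = 155 m
γ = 1/√(1 - 0.308²) = 1.051
L = L₀/γ = 155/1.051 = 147.5 m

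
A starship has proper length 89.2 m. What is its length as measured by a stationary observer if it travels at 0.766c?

Proper length L₀ = 89.2 m
γ = 1/√(1 - 0.766²) = 1.5556
L = L₀/γ = 89.2/1.5556 = 57.34 m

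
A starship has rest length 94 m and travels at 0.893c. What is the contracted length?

Proper length L₀ = 94 m
γ = 1/√(1 - 0.893²) = 2.2219
L = L₀/γ = 94/2.2219 = 42.31 m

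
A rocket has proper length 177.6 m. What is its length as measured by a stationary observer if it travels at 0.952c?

Proper length L₀ = 177.6 m
γ = 1/√(1 - 0.952²) = 3.267
L = L₀/γ = 177.6/3.267 = 54.36 m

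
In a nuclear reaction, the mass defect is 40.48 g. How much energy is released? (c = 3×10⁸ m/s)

Convert mass defect: Δm = 40.48 g = 0.04048 kg
E = Δm·c² = 0.04048 × (3×10⁸)²
= 0.04048 × 9×10¹⁶ = 3.643×10¹⁵ J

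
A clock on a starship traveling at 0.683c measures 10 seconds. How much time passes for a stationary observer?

Proper time Δt₀ = 10 seconds
γ = 1/√(1 - 0.683²) = 1.369
Δt = γΔt₀ = 1.369 × 10 = 13.69 seconds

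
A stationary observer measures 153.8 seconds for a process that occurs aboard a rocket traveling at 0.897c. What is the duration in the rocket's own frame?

Dilated time Δt = 153.8 seconds
γ = 1/√(1 - 0.897²) = 2.2623
Δt₀ = Δt/γ = 153.8/2.2623 = 67.98 seconds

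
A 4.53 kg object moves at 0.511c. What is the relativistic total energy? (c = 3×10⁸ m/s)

γ = 1/√(1 - 0.511²) = 1.1634
mc² = 4.53 × (3×10⁸)² = 4.077×10¹⁷ J
E = γmc² = 1.1634 × 4.077×10¹⁷ = 4.743×10¹⁷ J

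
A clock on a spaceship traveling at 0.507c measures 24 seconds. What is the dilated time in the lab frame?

Proper time Δt₀ = 24 seconds
γ = 1/√(1 - 0.507²) = 1.160
Δt = γΔt₀ = 1.160 × 24 = 27.84 seconds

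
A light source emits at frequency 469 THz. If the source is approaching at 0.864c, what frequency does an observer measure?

β = v/c = 0.864
(1+β)/(1-β) = 1.864/0.136 = 13.706
Doppler factor = √(13.706) = 3.702
f_obs = 469 × 3.702 = 1736 THz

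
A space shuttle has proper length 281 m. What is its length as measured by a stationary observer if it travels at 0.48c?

Proper length L₀ = 281 m
γ = 1/√(1 - 0.48²) = 1.140
L = L₀/γ = 281/1.140 = 246.5 m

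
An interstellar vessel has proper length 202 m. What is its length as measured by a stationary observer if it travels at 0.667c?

Proper length L₀ = 202 m
γ = 1/√(1 - 0.667²) = 1.342
L = L₀/γ = 202/1.342 = 150.5 m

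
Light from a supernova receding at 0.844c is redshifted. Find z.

β = 0.844
(1+β)/(1-β) = 1.844/0.156 = 11.82
√(11.82) = 3.438
z = 3.438 - 1 = 2.438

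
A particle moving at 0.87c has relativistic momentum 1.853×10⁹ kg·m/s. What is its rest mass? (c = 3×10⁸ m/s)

γ = 1/√(1 - 0.87²) = 2.0282
v = 0.87 × 3×10⁸ = 2.610×10⁸ m/s
m = p/(γv) = 1.853×10⁹/(2.0282 × 2.610×10⁸) = 3.500 kg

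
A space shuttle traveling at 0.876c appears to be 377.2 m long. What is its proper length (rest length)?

Contracted length L = 377.2 m
γ = 1/√(1 - 0.876²) = 2.0734
L₀ = γL = 2.0734 × 377.2 = 782.1 m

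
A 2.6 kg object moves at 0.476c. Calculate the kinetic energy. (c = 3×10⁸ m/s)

γ = 1/√(1 - 0.476²) = 1.1371
γ - 1 = 0.1371
KE = (γ-1)mc² = 0.1371 × 2.6 × (3×10⁸)² = 3.208×10¹⁶ J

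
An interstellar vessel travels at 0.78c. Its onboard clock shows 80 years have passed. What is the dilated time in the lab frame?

Proper time Δt₀ = 80 years
γ = 1/√(1 - 0.78²) = 1.598
Δt = γΔt₀ = 1.598 × 80 = 127.8 years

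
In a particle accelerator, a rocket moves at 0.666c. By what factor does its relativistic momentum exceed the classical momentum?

p_rel = γmv, p_class = mv
Ratio = γ = 1/√(1 - 0.666²)
= 1/√(0.556444) = 1.341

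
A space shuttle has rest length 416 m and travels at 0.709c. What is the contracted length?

Proper length L₀ = 416 m
γ = 1/√(1 - 0.709²) = 1.418
L = L₀/γ = 416/1.418 = 293.4 m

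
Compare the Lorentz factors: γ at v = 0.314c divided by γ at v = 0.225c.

γ₁ = 1/√(1 - 0.314²) = 1.053
γ₂ = 1/√(1 - 0.225²) = 1.026
γ₁/γ₂ = 1.053/1.026 = 1.026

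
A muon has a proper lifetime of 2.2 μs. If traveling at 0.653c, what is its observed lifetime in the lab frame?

Proper lifetime τ₀ = 2.2 μs
γ = 1/√(1 - 0.653²) = 1.3204
τ = γτ₀ = 1.3204 × 2.2 μs = 2.905 μs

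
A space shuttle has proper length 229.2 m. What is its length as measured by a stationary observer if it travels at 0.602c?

Proper length L₀ = 229.2 m
γ = 1/√(1 - 0.602²) = 1.2524
L = L₀/γ = 229.2/1.2524 = 183.0 m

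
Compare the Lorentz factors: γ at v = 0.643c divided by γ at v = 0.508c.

γ₁ = 1/√(1 - 0.643²) = 1.306
γ₂ = 1/√(1 - 0.508²) = 1.161
γ₁/γ₂ = 1.306/1.161 = 1.125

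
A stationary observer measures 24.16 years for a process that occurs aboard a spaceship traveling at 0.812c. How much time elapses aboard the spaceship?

Dilated time Δt = 24.16 years
γ = 1/√(1 - 0.812²) = 1.713
Δt₀ = Δt/γ = 24.16/1.713 = 14.10 years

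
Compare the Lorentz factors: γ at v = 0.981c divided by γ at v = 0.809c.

γ₁ = 1/√(1 - 0.981²) = 5.154
γ₂ = 1/√(1 - 0.809²) = 1.701
γ₁/γ₂ = 5.154/1.701 = 3.030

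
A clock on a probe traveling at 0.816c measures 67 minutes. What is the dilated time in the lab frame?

Proper time Δt₀ = 67 minutes
γ = 1/√(1 - 0.816²) = 1.730
Δt = γΔt₀ = 1.730 × 67 = 115.9 minutes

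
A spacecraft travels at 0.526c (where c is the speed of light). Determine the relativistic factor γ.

v/c = 0.526, so (v/c)² = 0.276676
1 - (v/c)² = 0.723324
γ = 1/√(0.723324) = 1.176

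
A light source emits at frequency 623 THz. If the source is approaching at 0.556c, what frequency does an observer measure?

β = v/c = 0.556
(1+β)/(1-β) = 1.556/0.444 = 3.505
Doppler factor = √(3.505) = 1.872
f_obs = 623 × 1.872 = 1166 THz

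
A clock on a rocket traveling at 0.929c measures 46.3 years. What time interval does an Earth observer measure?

Proper time Δt₀ = 46.3 years
γ = 1/√(1 - 0.929²) = 2.702
Δt = γΔt₀ = 2.702 × 46.3 = 125.1 years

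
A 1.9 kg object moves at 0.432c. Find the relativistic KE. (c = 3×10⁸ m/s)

γ = 1/√(1 - 0.432²) = 1.108803
γ - 1 = 0.108803
KE = (γ-1)mc² = 0.108803 × 1.9 × (3×10⁸)² = 1.861×10¹⁶ J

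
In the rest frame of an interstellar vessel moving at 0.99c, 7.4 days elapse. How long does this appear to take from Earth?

Proper time Δt₀ = 7.4 days
γ = 1/√(1 - 0.99²) = 7.089
Δt = γΔt₀ = 7.089 × 7.4 = 52.46 days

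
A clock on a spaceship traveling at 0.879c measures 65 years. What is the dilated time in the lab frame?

Proper time Δt₀ = 65 years
γ = 1/√(1 - 0.879²) = 2.097
Δt = γΔt₀ = 2.097 × 65 = 136.3 years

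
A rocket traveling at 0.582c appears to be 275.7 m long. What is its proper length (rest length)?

Contracted length L = 275.7 m
γ = 1/√(1 - 0.582²) = 1.2297
L₀ = γL = 1.2297 × 275.7 = 339.0 m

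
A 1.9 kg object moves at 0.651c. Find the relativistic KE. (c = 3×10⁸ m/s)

γ = 1/√(1 - 0.651²) = 1.31739
γ - 1 = 0.31739
KE = (γ-1)mc² = 0.31739 × 1.9 × (3×10⁸)² = 5.427×10¹⁶ J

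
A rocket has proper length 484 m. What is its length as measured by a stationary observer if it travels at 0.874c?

Proper length L₀ = 484 m
γ = 1/√(1 - 0.874²) = 2.058
L = L₀/γ = 484/2.058 = 235.2 m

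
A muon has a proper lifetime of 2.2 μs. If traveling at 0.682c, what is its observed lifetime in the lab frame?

Proper lifetime τ₀ = 2.2 μs
γ = 1/√(1 - 0.682²) = 1.3673
τ = γτ₀ = 1.3673 × 2.2 μs = 3.008 μs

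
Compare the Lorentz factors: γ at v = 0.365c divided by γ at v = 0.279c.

γ₁ = 1/√(1 - 0.365²) = 1.0741
γ₂ = 1/√(1 - 0.279²) = 1.0414
γ₁/γ₂ = 1.0741/1.0414 = 1.031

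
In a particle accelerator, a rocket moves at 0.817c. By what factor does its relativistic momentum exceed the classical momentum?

p_rel = γmv, p_class = mv
Ratio = γ = 1/√(1 - 0.817²)
= 1/√(0.332511) = 1.734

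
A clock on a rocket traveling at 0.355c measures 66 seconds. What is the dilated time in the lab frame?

Proper time Δt₀ = 66 seconds
γ = 1/√(1 - 0.355²) = 1.0697
Δt = γΔt₀ = 1.0697 × 66 = 70.60 seconds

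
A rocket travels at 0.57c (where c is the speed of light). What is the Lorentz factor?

v/c = 0.57, so (v/c)² = 0.3249
1 - (v/c)² = 0.6751
γ = 1/√(0.6751) = 1.217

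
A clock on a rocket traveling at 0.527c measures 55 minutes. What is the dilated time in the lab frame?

Proper time Δt₀ = 55 minutes
γ = 1/√(1 - 0.527²) = 1.1767
Δt = γΔt₀ = 1.1767 × 55 = 64.72 minutes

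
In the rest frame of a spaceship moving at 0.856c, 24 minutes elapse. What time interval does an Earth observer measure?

Proper time Δt₀ = 24 minutes
γ = 1/√(1 - 0.856²) = 1.934
Δt = γΔt₀ = 1.934 × 24 = 46.42 minutes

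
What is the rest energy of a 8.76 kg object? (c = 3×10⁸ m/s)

c² = (3×10⁸)² = 9.000×10¹⁶ m²/s²
E₀ = mc² = 8.76 × 9.000×10¹⁶ = 7.884×10¹⁷ J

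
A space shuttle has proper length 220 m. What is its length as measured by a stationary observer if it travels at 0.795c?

Proper length L₀ = 220 m
γ = 1/√(1 - 0.795²) = 1.6485
L = L₀/γ = 220/1.6485 = 133.5 m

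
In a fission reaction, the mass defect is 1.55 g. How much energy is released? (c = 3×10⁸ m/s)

Convert mass defect: Δm = 1.55 g = 0.00155 kg
E = Δm·c² = 0.00155 × (3×10⁸)²
= 0.00155 × 9×10¹⁶ = 1.395×10¹⁴ J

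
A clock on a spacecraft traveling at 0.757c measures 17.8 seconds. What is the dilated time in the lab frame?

Proper time Δt₀ = 17.8 seconds
γ = 1/√(1 - 0.757²) = 1.5304
Δt = γΔt₀ = 1.5304 × 17.8 = 27.24 seconds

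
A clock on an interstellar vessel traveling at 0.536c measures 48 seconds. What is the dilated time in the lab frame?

Proper time Δt₀ = 48 seconds
γ = 1/√(1 - 0.536²) = 1.1845
Δt = γΔt₀ = 1.1845 × 48 = 56.86 seconds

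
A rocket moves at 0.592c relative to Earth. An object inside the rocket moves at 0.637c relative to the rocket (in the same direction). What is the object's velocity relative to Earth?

u = (u' + v)/(1 + u'v/c²)
Numerator: 0.637 + 0.592 = 1.229
Denominator: 1 + 0.377104 = 1.377104
u = 1.229/1.377104 = 0.8925c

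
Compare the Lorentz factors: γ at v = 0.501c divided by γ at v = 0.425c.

γ₁ = 1/√(1 - 0.501²) = 1.1555
γ₂ = 1/√(1 - 0.425²) = 1.1047
γ₁/γ₂ = 1.1555/1.1047 = 1.046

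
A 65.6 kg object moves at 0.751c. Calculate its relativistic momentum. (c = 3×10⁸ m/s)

γ = 1/√(1 - 0.751²) = 1.514
v = 0.751 × 3×10⁸ = 2.253×10⁸ m/s
p = γmv = 1.514 × 65.6 × 2.253×10⁸ = 2.238×10¹⁰ kg·m/s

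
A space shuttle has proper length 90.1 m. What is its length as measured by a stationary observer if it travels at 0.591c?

Proper length L₀ = 90.1 m
γ = 1/√(1 - 0.591²) = 1.2397
L = L₀/γ = 90.1/1.2397 = 72.68 m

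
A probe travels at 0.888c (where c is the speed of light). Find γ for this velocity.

v/c = 0.888, so (v/c)² = 0.788544
1 - (v/c)² = 0.211456
γ = 1/√(0.211456) = 2.175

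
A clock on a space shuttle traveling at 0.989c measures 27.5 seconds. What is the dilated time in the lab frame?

Proper time Δt₀ = 27.5 seconds
γ = 1/√(1 - 0.989²) = 6.761
Δt = γΔt₀ = 6.761 × 27.5 = 185.9 seconds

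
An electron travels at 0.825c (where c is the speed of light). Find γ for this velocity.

v/c = 0.825, so (v/c)² = 0.680625
1 - (v/c)² = 0.319375
γ = 1/√(0.319375) = 1.769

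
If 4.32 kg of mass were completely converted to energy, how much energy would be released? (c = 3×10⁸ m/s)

Using E = mc²:
c² = (3×10⁸)² = 9×10¹⁶ m²/s²
E = 4.32 × 9×10¹⁶ = 3.888×10¹⁷ J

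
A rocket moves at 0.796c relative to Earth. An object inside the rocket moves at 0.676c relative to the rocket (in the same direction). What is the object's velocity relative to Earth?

u = (u' + v)/(1 + u'v/c²)
Numerator: 0.676 + 0.796 = 1.472
Denominator: 1 + 0.538096 = 1.538096
u = 1.472/1.538096 = 0.9570c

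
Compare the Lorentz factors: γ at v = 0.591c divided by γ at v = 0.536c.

γ₁ = 1/√(1 - 0.591²) = 1.2397
γ₂ = 1/√(1 - 0.536²) = 1.1845
γ₁/γ₂ = 1.2397/1.1845 = 1.047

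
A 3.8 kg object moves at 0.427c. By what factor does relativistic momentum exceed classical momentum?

p_rel = γmv, p_class = mv
Ratio = γ = 1/√(1 - 0.427²) = 1.106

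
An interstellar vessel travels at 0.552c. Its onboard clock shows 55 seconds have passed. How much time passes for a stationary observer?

Proper time Δt₀ = 55 seconds
γ = 1/√(1 - 0.552²) = 1.1993
Δt = γΔt₀ = 1.1993 × 55 = 65.96 seconds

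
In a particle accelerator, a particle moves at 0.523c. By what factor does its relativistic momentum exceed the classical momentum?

p_rel = γmv, p_class = mv
Ratio = γ = 1/√(1 - 0.523²)
= 1/√(0.726471) = 1.173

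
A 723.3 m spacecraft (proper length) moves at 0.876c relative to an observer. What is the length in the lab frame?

Proper length L₀ = 723.3 m
γ = 1/√(1 - 0.876²) = 2.073
L = L₀/γ = 723.3/2.073 = 348.9 m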